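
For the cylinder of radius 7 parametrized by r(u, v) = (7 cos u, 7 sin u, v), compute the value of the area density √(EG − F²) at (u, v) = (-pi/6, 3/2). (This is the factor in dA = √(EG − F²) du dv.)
√(EG − F²)|_{(-pi/6, 3/2)} = 7

E = 49, F = 0, G = 1, so EG − F² = 49. Taking the positive square root: √(EG − F²) = 7. At (u, v) = (-pi/6, 3/2): 7.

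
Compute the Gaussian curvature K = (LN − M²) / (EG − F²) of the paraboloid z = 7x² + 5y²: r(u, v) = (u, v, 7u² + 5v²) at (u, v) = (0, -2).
K = 140/160801

Coefficients of the first fundamental form: E = 196*u^2 + 1, F = 140*u*v, G = 100*v^2 + 1.
Coefficients of the second fundamental form: L = 14/sqrt(196*u^2 + 100*v^2 + 1), M = 0, N = 10/sqrt(196*u^2 + 100*v^2 + 1).
Assemble K = (LN − M²)/(EG − F²) = 140/(38416*u^4 + 39200*u^2*v^2 + 392*u^2 + 10000*v^4 + 200*v^2 + 1). At (u, v) = (0, -2): K = 140/160801.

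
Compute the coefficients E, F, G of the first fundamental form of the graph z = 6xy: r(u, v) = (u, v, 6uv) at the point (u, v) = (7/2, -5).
E = 901;  F = -630;  G = 442

Partials: r_u = (1, 0, 6*v), r_v = (0, 1, 6*u). As functions of (u, v):
  E = r_u · r_u = 36*v^2 + 1,
  F = r_u · r_v = 36*u*v,
  G = r_v · r_v = 36*u^2 + 1.
Evaluating at (u, v) = (7/2, -5): E = 901, F = -630, G = 442.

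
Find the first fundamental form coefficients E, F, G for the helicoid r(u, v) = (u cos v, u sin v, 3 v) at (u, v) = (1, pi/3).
E = 1;  F = 0;  G = 10

Partials: r_u = (cos(v), sin(v), 0), r_v = (-u*sin(v), u*cos(v), 3). As functions of (u, v):
  E = r_u · r_u = 1,
  F = r_u · r_v = 0,
  G = r_v · r_v = u^2 + 9.
Evaluating at (u, v) = (1, pi/3): E = 1, F = 0, G = 10.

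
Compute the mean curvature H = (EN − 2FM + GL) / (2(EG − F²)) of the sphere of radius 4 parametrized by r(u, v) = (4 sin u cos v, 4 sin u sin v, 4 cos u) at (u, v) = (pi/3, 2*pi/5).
H = -1/4

With E = 16, F = 0, G = 16*sin(u)^2, L = -4*sin(u)/Abs(sin(u)), M = 0, N = -4*sin(u)^3/Abs(sin(u)), assemble
  H = (EN − 2FM + GL) / (2(EG − F²)) = -sin(u)/(4*Abs(sin(u))).
At (u, v) = (pi/3, 2*pi/5): H = -1/4.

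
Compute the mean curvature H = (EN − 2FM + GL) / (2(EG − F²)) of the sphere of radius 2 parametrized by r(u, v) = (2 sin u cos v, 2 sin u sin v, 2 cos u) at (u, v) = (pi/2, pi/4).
H = -1/2

With E = 4, F = 0, G = 4*sin(u)^2, L = -2*sin(u)/Abs(sin(u)), M = 0, N = -2*sin(u)^3/Abs(sin(u)), assemble
  H = (EN − 2FM + GL) / (2(EG − F²)) = -sin(u)/(2*Abs(sin(u))).
At (u, v) = (pi/2, pi/4): H = -1/2.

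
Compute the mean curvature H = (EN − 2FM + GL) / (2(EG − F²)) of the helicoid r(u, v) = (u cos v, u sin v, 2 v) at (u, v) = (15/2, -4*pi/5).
H = 0

With E = 1, F = 0, G = u^2 + 4, L = 0, M = -2/sqrt(u^2 + 4), N = 0, assemble
  H = (EN − 2FM + GL) / (2(EG − F²)) = 0.
At (u, v) = (15/2, -4*pi/5): H = 0.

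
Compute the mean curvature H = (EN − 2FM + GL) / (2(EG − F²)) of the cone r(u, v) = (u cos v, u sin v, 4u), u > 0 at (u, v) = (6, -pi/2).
H = sqrt(17)/51

With E = 17, F = 0, G = u^2, L = 0, M = 0, N = 4*sqrt(17)*u^2/(17*Abs(u)), assemble
  H = (EN − 2FM + GL) / (2(EG − F²)) = 2*sqrt(17)/(17*Abs(u)).
At (u, v) = (6, -pi/2): H = sqrt(17)/51.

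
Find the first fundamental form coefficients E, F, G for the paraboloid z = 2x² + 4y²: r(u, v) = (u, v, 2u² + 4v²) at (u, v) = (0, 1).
E = 1;  F = 0;  G = 65

Partials: r_u = (1, 0, 4*u), r_v = (0, 1, 8*v). As functions of (u, v):
  E = r_u · r_u = 16*u^2 + 1,
  F = r_u · r_v = 32*u*v,
  G = r_v · r_v = 64*v^2 + 1.
Evaluating at (u, v) = (0, 1): E = 1, F = 0, G = 65.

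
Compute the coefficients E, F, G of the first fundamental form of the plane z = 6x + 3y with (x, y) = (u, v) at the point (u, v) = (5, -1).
E = 37;  F = 18;  G = 10

Partials: r_u = (1, 0, 6), r_v = (0, 1, 3). As functions of (u, v):
  E = r_u · r_u = 37,
  F = r_u · r_v = 18,
  G = r_v · r_v = 10.
Evaluating at (u, v) = (5, -1): E = 37, F = 18, G = 10.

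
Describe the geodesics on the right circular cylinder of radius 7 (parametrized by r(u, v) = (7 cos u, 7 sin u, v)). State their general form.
The cylinder is flat (K = 0) and locally isometric to the plane via the development (u, v) ↦ (7 u, v). Geodesics are the pre-images of straight lines: circles (v constant), vertical lines (u constant), and helices (v = c · u + d) for constants c, d.

A right cylinder has E = 7², F = 0, G = 1, so EG − F² = 7², and L = −7, M = N = 0, giving K = (LN − M²)/(EG − F²) = 0 everywhere. A flat surface is locally isometric to the Euclidean plane via the map (u, v) ↦ (7 u, v). Straight lines in the (x̃, ỹ) plane pull back to: (a) horizontal circles (v = const), (b) vertical generators (u = const), and (c) helices (7 u tan θ = v, i.e. v = c · u + d).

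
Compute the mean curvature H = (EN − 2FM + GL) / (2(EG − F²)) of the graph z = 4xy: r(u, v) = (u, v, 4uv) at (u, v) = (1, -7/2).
H = 224*sqrt(213)/45369

With E = 16*v^2 + 1, F = 16*u*v, G = 16*u^2 + 1, L = 0, M = 4/sqrt(16*u^2 + 16*v^2 + 1), N = 0, assemble
  H = (EN − 2FM + GL) / (2(EG − F²)) = -64*u*v/(16*u^2 + 16*v^2 + 1)^(3/2).
At (u, v) = (1, -7/2): H = 224*sqrt(213)/45369.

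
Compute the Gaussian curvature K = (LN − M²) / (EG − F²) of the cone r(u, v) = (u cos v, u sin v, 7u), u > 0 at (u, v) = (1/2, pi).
K = 0

Coefficients of the first fundamental form: E = 50, F = 0, G = u^2.
Coefficients of the second fundamental form: L = 0, M = 0, N = 7*sqrt(2)*u^2/(10*Abs(u)).
Assemble K = (LN − M²)/(EG − F²) = 0. At (u, v) = (1/2, pi): K = 0.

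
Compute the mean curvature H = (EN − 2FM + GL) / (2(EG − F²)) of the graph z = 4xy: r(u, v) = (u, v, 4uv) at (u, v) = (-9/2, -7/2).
H = -1008*sqrt(521)/271441

With E = 16*v^2 + 1, F = 16*u*v, G = 16*u^2 + 1, L = 0, M = 4/sqrt(16*u^2 + 16*v^2 + 1), N = 0, assemble
  H = (EN − 2FM + GL) / (2(EG − F²)) = -64*u*v/(16*u^2 + 16*v^2 + 1)^(3/2).
At (u, v) = (-9/2, -7/2): H = -1008*sqrt(521)/271441.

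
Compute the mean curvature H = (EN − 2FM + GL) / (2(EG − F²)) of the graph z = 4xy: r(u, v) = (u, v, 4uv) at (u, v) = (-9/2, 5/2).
H = 144*sqrt(17)/7225

With E = 16*v^2 + 1, F = 16*u*v, G = 16*u^2 + 1, L = 0, M = 4/sqrt(16*u^2 + 16*v^2 + 1), N = 0, assemble
  H = (EN − 2FM + GL) / (2(EG − F²)) = -64*u*v/(16*u^2 + 16*v^2 + 1)^(3/2).
At (u, v) = (-9/2, 5/2): H = 144*sqrt(17)/7225.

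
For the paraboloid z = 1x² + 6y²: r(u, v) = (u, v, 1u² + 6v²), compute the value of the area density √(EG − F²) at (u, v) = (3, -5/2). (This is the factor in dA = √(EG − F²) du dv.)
√(EG − F²)|_{(3, -5/2)} = sqrt(937)

E = 4*u^2 + 1, F = 24*u*v, G = 144*v^2 + 1, so EG − F² = 4*u^2 + 144*v^2 + 1. Taking the positive square root: √(EG − F²) = sqrt(4*u^2 + 144*v^2 + 1). At (u, v) = (3, -5/2): sqrt(937).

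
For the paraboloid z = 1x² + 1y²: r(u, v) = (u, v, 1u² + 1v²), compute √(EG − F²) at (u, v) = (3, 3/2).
√(EG − F²)|_{(3, 3/2)} = sqrt(46)

E = 4*u^2 + 1, F = 4*u*v, G = 4*v^2 + 1; EG − F² = 4*u^2 + 4*v^2 + 1; √(EG − F²) = sqrt(4*u^2 + 4*v^2 + 1). At the given point: sqrt(46).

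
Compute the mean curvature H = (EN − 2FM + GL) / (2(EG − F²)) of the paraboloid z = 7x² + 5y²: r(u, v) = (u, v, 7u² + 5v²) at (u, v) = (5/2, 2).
H = 993*sqrt(1626)/293764

With E = 196*u^2 + 1, F = 140*u*v, G = 100*v^2 + 1, L = 14/sqrt(196*u^2 + 100*v^2 + 1), M = 0, N = 10/sqrt(196*u^2 + 100*v^2 + 1), assemble
  H = (EN − 2FM + GL) / (2(EG − F²)) = 4*(245*u^2 + 175*v^2 + 3)/(196*u^2 + 100*v^2 + 1)^(3/2).
At (u, v) = (5/2, 2): H = 993*sqrt(1626)/293764.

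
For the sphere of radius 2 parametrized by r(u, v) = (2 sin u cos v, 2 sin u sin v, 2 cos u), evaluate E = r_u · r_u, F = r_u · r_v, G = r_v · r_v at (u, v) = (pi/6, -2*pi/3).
E = 4;  F = 0;  G = 1

Partials: r_u = (2*cos(u)*cos(v), 2*sin(v)*cos(u), -2*sin(u)), r_v = (-2*sin(u)*sin(v), 2*sin(u)*cos(v), 0). As functions of (u, v):
  E = r_u · r_u = 4,
  F = r_u · r_v = 0,
  G = r_v · r_v = 4*sin(u)^2.
Evaluating at (u, v) = (pi/6, -2*pi/3): E = 4, F = 0, G = 1.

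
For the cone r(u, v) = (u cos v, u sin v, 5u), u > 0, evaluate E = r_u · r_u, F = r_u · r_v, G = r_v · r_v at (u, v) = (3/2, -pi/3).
E = 26;  F = 0;  G = 9/4

Partials: r_u = (cos(v), sin(v), 5), r_v = (-u*sin(v), u*cos(v), 0). As functions of (u, v):
  E = r_u · r_u = 26,
  F = r_u · r_v = 0,
  G = r_v · r_v = u^2.
Evaluating at (u, v) = (3/2, -pi/3): E = 26, F = 0, G = 9/4.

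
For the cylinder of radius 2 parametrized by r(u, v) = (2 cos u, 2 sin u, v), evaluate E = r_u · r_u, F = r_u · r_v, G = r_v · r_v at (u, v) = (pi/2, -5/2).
E = 4;  F = 0;  G = 1

Partials: r_u = (-2*sin(u), 2*cos(u), 0), r_v = (0, 0, 1). As functions of (u, v):
  E = r_u · r_u = 4,
  F = r_u · r_v = 0,
  G = r_v · r_v = 1.
Evaluating at (u, v) = (pi/2, -5/2): E = 4, F = 0, G = 1.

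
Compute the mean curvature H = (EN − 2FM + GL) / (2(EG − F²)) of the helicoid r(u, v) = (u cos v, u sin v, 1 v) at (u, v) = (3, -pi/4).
H = 0

With E = 1, F = 0, G = u^2 + 1, L = 0, M = -1/sqrt(u^2 + 1), N = 0, assemble
  H = (EN − 2FM + GL) / (2(EG − F²)) = 0.
At (u, v) = (3, -pi/4): H = 0.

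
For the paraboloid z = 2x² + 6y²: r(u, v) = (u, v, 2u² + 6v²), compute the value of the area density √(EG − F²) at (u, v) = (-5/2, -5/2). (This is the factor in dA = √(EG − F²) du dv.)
√(EG − F²)|_{(-5/2, -5/2)} = sqrt(1001)

E = 16*u^2 + 1, F = 48*u*v, G = 144*v^2 + 1, so EG − F² = 16*u^2 + 144*v^2 + 1. Taking the positive square root: √(EG − F²) = sqrt(16*u^2 + 144*v^2 + 1). At (u, v) = (-5/2, -5/2): sqrt(1001).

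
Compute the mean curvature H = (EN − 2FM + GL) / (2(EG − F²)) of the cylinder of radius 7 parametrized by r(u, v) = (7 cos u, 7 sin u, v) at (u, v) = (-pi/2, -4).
H = -1/14

With E = 49, F = 0, G = 1, L = -7, M = 0, N = 0, assemble
  H = (EN − 2FM + GL) / (2(EG − F²)) = -1/14.
At (u, v) = (-pi/2, -4): H = -1/14.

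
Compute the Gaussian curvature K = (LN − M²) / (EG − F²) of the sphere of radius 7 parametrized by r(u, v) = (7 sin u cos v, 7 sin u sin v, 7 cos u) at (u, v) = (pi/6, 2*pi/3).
K = 1/49

Coefficients of the first fundamental form: E = 49, F = 0, G = 49*sin(u)^2.
Coefficients of the second fundamental form: L = -7*sin(u)/Abs(sin(u)), M = 0, N = -7*sin(u)^3/Abs(sin(u)).
Assemble K = (LN − M²)/(EG − F²) = 1/49. At (u, v) = (pi/6, 2*pi/3): K = 1/49.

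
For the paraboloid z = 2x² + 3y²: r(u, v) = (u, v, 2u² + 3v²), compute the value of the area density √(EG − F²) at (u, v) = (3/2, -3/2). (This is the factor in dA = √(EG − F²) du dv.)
√(EG − F²)|_{(3/2, -3/2)} = sqrt(118)

E = 16*u^2 + 1, F = 24*u*v, G = 36*v^2 + 1, so EG − F² = 16*u^2 + 36*v^2 + 1. Taking the positive square root: √(EG − F²) = sqrt(16*u^2 + 36*v^2 + 1). At (u, v) = (3/2, -3/2): sqrt(118).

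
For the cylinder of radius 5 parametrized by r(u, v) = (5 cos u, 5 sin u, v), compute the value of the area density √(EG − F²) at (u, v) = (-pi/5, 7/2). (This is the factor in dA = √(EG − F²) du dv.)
√(EG − F²)|_{(-pi/5, 7/2)} = 5

E = 25, F = 0, G = 1, so EG − F² = 25. Taking the positive square root: √(EG − F²) = 5. At (u, v) = (-pi/5, 7/2): 5.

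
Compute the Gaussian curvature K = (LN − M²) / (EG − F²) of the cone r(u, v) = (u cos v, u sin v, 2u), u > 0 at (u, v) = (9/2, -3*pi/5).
K = 0

Coefficients of the first fundamental form: E = 5, F = 0, G = u^2.
Coefficients of the second fundamental form: L = 0, M = 0, N = 2*sqrt(5)*u^2/(5*Abs(u)).
Assemble K = (LN − M²)/(EG − F²) = 0. At (u, v) = (9/2, -3*pi/5): K = 0.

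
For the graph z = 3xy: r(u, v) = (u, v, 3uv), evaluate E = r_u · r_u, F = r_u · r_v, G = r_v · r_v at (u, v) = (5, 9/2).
E = 733/4;  F = 405/2;  G = 226

Partials: r_u = (1, 0, 3*v), r_v = (0, 1, 3*u). As functions of (u, v):
  E = r_u · r_u = 9*v^2 + 1,
  F = r_u · r_v = 9*u*v,
  G = r_v · r_v = 9*u^2 + 1.
Evaluating at (u, v) = (5, 9/2): E = 733/4, F = 405/2, G = 226.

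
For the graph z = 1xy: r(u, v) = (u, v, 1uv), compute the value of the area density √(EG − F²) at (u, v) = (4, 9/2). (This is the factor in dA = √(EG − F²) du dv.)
√(EG − F²)|_{(4, 9/2)} = sqrt(149)/2

E = v^2 + 1, F = u*v, G = u^2 + 1, so EG − F² = u^2 + v^2 + 1. Taking the positive square root: √(EG − F²) = sqrt(u^2 + v^2 + 1). At (u, v) = (4, 9/2): sqrt(149)/2.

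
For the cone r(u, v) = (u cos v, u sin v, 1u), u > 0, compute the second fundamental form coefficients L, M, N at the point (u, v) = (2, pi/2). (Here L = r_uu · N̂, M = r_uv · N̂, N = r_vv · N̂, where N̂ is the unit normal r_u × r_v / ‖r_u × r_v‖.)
L = 0;  M = 0;  N = sqrt(2)

Compute the unit normal N̂(u, v) = (-sqrt(2)*u*cos(v)/(2*Abs(u)), -sqrt(2)*u*sin(v)/(2*Abs(u)), sqrt(2)*u/(2*Abs(u))), and the second partials r_uu, r_uv, r_vv. Take dot products:
  L(u, v) = r_uu · N̂ = 0,
  M(u, v) = r_uv · N̂ = 0,
  N(u, v) = r_vv · N̂ = sqrt(2)*u^2/(2*Abs(u)).
Evaluating at (u, v) = (2, pi/2):
  L = 0, M = 0, N = sqrt(2).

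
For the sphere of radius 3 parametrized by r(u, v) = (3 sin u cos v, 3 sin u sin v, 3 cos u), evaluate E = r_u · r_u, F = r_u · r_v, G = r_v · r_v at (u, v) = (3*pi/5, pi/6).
E = 9;  F = 0;  G = 9*sqrt(5)/8 + 45/8

Partials: r_u = (3*cos(u)*cos(v), 3*sin(v)*cos(u), -3*sin(u)), r_v = (-3*sin(u)*sin(v), 3*sin(u)*cos(v), 0). As functions of (u, v):
  E = r_u · r_u = 9,
  F = r_u · r_v = 0,
  G = r_v · r_v = 9*sin(u)^2.
Evaluating at (u, v) = (3*pi/5, pi/6): E = 9, F = 0, G = 9*sqrt(5)/8 + 45/8.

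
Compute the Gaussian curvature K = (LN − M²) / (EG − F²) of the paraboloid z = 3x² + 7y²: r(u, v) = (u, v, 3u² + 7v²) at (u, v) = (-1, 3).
K = 84/3243601

Coefficients of the first fundamental form: E = 36*u^2 + 1, F = 84*u*v, G = 196*v^2 + 1.
Coefficients of the second fundamental form: L = 6/sqrt(36*u^2 + 196*v^2 + 1), M = 0, N = 14/sqrt(36*u^2 + 196*v^2 + 1).
Assemble K = (LN − M²)/(EG − F²) = 84/(1296*u^4 + 14112*u^2*v^2 + 72*u^2 + 38416*v^4 + 392*v^2 + 1). At (u, v) = (-1, 3): K = 84/3243601.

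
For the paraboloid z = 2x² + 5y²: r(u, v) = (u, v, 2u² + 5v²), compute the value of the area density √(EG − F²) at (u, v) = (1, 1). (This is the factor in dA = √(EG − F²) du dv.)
√(EG − F²)|_{(1, 1)} = 3*sqrt(13)

E = 16*u^2 + 1, F = 40*u*v, G = 100*v^2 + 1, so EG − F² = 16*u^2 + 100*v^2 + 1. Taking the positive square root: √(EG − F²) = sqrt(16*u^2 + 100*v^2 + 1). At (u, v) = (1, 1): 3*sqrt(13).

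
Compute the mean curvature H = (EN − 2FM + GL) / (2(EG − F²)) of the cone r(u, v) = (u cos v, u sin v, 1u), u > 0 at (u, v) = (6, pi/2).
H = sqrt(2)/24

With E = 2, F = 0, G = u^2, L = 0, M = 0, N = sqrt(2)*u^2/(2*Abs(u)), assemble
  H = (EN − 2FM + GL) / (2(EG − F²)) = sqrt(2)/(4*Abs(u)).
At (u, v) = (6, pi/2): H = sqrt(2)/24.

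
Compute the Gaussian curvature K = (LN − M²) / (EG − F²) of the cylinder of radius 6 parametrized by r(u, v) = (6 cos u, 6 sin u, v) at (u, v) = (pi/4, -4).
K = 0

Coefficients of the first fundamental form: E = 36, F = 0, G = 1.
Coefficients of the second fundamental form: L = -6, M = 0, N = 0.
Assemble K = (LN − M²)/(EG − F²) = 0. At (u, v) = (pi/4, -4): K = 0.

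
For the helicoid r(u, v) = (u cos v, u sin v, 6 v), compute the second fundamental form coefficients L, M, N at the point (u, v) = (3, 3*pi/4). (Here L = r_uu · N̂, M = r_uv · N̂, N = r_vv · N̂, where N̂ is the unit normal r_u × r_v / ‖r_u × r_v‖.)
L = 0;  M = -2*sqrt(5)/5;  N = 0

Compute the unit normal N̂(u, v) = (6*sin(v)/sqrt(u^2 + 36), -6*cos(v)/sqrt(u^2 + 36), u/sqrt(u^2 + 36)), and the second partials r_uu, r_uv, r_vv. Take dot products:
  L(u, v) = r_uu · N̂ = 0,
  M(u, v) = r_uv · N̂ = -6/sqrt(u^2 + 36),
  N(u, v) = r_vv · N̂ = 0.
Evaluating at (u, v) = (3, 3*pi/4):
  L = 0, M = -2*sqrt(5)/5, N = 0.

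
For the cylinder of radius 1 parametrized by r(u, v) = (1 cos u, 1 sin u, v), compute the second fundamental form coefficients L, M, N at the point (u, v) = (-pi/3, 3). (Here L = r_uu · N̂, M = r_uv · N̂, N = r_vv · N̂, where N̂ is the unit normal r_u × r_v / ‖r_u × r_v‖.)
L = -1;  M = 0;  N = 0

Compute the unit normal N̂(u, v) = (cos(u), sin(u), 0), and the second partials r_uu, r_uv, r_vv. Take dot products:
  L(u, v) = r_uu · N̂ = -1,
  M(u, v) = r_uv · N̂ = 0,
  N(u, v) = r_vv · N̂ = 0.
Evaluating at (u, v) = (-pi/3, 3):
  L = -1, M = 0, N = 0.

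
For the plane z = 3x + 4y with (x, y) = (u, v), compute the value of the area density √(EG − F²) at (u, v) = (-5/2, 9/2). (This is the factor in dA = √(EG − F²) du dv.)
√(EG − F²)|_{(-5/2, 9/2)} = sqrt(26)

E = 10, F = 12, G = 17, so EG − F² = 26. Taking the positive square root: √(EG − F²) = sqrt(26). At (u, v) = (-5/2, 9/2): sqrt(26).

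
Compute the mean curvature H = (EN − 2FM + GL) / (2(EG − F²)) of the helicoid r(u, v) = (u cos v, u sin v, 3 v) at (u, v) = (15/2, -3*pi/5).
H = 0

With E = 1, F = 0, G = u^2 + 9, L = 0, M = -3/sqrt(u^2 + 9), N = 0, assemble
  H = (EN − 2FM + GL) / (2(EG − F²)) = 0.
At (u, v) = (15/2, -3*pi/5): H = 0.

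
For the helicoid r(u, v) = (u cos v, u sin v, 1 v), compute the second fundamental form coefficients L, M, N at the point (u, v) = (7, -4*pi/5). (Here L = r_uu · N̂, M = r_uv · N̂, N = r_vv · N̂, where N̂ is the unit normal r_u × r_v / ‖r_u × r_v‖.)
L = 0;  M = -sqrt(2)/10;  N = 0

Compute the unit normal N̂(u, v) = (sin(v)/sqrt(u^2 + 1), -cos(v)/sqrt(u^2 + 1), u/sqrt(u^2 + 1)), and the second partials r_uu, r_uv, r_vv. Take dot products:
  L(u, v) = r_uu · N̂ = 0,
  M(u, v) = r_uv · N̂ = -1/sqrt(u^2 + 1),
  N(u, v) = r_vv · N̂ = 0.
Evaluating at (u, v) = (7, -4*pi/5):
  L = 0, M = -sqrt(2)/10, N = 0.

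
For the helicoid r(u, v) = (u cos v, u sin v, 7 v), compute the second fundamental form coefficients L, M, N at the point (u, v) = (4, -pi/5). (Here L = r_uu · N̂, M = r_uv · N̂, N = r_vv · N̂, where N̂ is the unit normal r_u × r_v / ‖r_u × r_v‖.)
L = 0;  M = -7*sqrt(65)/65;  N = 0

Compute the unit normal N̂(u, v) = (7*sin(v)/sqrt(u^2 + 49), -7*cos(v)/sqrt(u^2 + 49), u/sqrt(u^2 + 49)), and the second partials r_uu, r_uv, r_vv. Take dot products:
  L(u, v) = r_uu · N̂ = 0,
  M(u, v) = r_uv · N̂ = -7/sqrt(u^2 + 49),
  N(u, v) = r_vv · N̂ = 0.
Evaluating at (u, v) = (4, -pi/5):
  L = 0, M = -7*sqrt(65)/65, N = 0.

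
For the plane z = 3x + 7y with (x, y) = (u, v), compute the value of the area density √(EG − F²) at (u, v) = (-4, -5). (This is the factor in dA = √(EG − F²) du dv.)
√(EG − F²)|_{(-4, -5)} = sqrt(59)

E = 10, F = 21, G = 50, so EG − F² = 59. Taking the positive square root: √(EG − F²) = sqrt(59). At (u, v) = (-4, -5): sqrt(59).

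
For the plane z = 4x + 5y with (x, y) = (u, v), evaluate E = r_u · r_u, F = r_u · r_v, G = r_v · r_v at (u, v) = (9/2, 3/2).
E = 17;  F = 20;  G = 26

Partials: r_u = (1, 0, 4), r_v = (0, 1, 5). As functions of (u, v):
  E = r_u · r_u = 17,
  F = r_u · r_v = 20,
  G = r_v · r_v = 26.
Evaluating at (u, v) = (9/2, 3/2): E = 17, F = 20, G = 26.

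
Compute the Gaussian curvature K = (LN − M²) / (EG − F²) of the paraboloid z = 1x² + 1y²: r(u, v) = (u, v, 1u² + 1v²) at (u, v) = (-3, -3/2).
K = 1/529

Coefficients of the first fundamental form: E = 4*u^2 + 1, F = 4*u*v, G = 4*v^2 + 1.
Coefficients of the second fundamental form: L = 2/sqrt(4*u^2 + 4*v^2 + 1), M = 0, N = 2/sqrt(4*u^2 + 4*v^2 + 1).
Assemble K = (LN − M²)/(EG − F²) = 4/(16*u^4 + 32*u^2*v^2 + 8*u^2 + 16*v^4 + 8*v^2 + 1). At (u, v) = (-3, -3/2): K = 1/529.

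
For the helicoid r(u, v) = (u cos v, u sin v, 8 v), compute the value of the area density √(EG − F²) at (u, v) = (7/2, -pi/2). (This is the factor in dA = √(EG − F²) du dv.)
√(EG − F²)|_{(7/2, -pi/2)} = sqrt(305)/2

E = 1, F = 0, G = u^2 + 64, so EG − F² = u^2 + 64. Taking the positive square root: √(EG − F²) = sqrt(u^2 + 64). At (u, v) = (7/2, -pi/2): sqrt(305)/2.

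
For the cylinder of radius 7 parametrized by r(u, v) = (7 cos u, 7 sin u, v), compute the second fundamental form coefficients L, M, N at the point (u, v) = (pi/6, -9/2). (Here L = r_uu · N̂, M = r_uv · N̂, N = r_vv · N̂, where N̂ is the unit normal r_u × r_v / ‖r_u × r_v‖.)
L = -7;  M = 0;  N = 0

Compute the unit normal N̂(u, v) = (cos(u), sin(u), 0), and the second partials r_uu, r_uv, r_vv. Take dot products:
  L(u, v) = r_uu · N̂ = -7,
  M(u, v) = r_uv · N̂ = 0,
  N(u, v) = r_vv · N̂ = 0.
Evaluating at (u, v) = (pi/6, -9/2):
  L = -7, M = 0, N = 0.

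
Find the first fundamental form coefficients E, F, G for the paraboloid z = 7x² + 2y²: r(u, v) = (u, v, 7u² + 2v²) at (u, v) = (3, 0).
E = 1765;  F = 0;  G = 1

Partials: r_u = (1, 0, 14*u), r_v = (0, 1, 4*v). As functions of (u, v):
  E = r_u · r_u = 196*u^2 + 1,
  F = r_u · r_v = 56*u*v,
  G = r_v · r_v = 16*v^2 + 1.
Evaluating at (u, v) = (3, 0): E = 1765, F = 0, G = 1.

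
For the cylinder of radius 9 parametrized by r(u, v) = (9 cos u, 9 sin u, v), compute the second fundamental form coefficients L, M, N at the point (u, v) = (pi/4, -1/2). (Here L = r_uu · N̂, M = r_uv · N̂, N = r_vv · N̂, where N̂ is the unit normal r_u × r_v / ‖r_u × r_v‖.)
L = -9;  M = 0;  N = 0

Compute the unit normal N̂(u, v) = (cos(u), sin(u), 0), and the second partials r_uu, r_uv, r_vv. Take dot products:
  L(u, v) = r_uu · N̂ = -9,
  M(u, v) = r_uv · N̂ = 0,
  N(u, v) = r_vv · N̂ = 0.
Evaluating at (u, v) = (pi/4, -1/2):
  L = -9, M = 0, N = 0.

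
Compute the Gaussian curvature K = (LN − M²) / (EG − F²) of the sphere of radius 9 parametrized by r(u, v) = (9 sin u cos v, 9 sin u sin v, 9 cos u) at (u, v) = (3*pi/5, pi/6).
K = 1/81

Coefficients of the first fundamental form: E = 81, F = 0, G = 81*sin(u)^2.
Coefficients of the second fundamental form: L = -9*sin(u)/Abs(sin(u)), M = 0, N = -9*sin(u)^3/Abs(sin(u)).
Assemble K = (LN − M²)/(EG − F²) = 1/81. At (u, v) = (3*pi/5, pi/6): K = 1/81.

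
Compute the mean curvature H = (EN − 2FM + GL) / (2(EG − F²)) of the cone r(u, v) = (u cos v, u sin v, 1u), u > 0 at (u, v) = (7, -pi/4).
H = sqrt(2)/28

With E = 2, F = 0, G = u^2, L = 0, M = 0, N = sqrt(2)*u^2/(2*Abs(u)), assemble
  H = (EN − 2FM + GL) / (2(EG − F²)) = sqrt(2)/(4*Abs(u)).
At (u, v) = (7, -pi/4): H = sqrt(2)/28.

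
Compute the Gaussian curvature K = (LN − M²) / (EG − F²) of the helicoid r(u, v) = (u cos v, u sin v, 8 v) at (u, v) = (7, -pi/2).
K = -64/12769

Coefficients of the first fundamental form: E = 1, F = 0, G = u^2 + 64.
Coefficients of the second fundamental form: L = 0, M = -8/sqrt(u^2 + 64), N = 0.
Assemble K = (LN − M²)/(EG − F²) = -64/(u^2 + 64)^2. At (u, v) = (7, -pi/2): K = -64/12769.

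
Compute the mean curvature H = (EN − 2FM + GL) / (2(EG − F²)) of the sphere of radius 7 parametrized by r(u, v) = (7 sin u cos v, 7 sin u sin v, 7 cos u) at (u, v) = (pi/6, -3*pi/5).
H = -1/7

With E = 49, F = 0, G = 49*sin(u)^2, L = -7*sin(u)/Abs(sin(u)), M = 0, N = -7*sin(u)^3/Abs(sin(u)), assemble
  H = (EN − 2FM + GL) / (2(EG − F²)) = -sin(u)/(7*Abs(sin(u))).
At (u, v) = (pi/6, -3*pi/5): H = -1/7.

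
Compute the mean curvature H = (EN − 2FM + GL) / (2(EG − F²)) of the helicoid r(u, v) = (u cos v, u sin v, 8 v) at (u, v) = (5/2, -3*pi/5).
H = 0

With E = 1, F = 0, G = u^2 + 64, L = 0, M = -8/sqrt(u^2 + 64), N = 0, assemble
  H = (EN − 2FM + GL) / (2(EG − F²)) = 0.
At (u, v) = (5/2, -3*pi/5): H = 0.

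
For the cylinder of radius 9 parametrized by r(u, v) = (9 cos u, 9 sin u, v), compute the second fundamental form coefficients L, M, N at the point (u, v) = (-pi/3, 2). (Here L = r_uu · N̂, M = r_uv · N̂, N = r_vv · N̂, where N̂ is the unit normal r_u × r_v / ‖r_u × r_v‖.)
L = -9;  M = 0;  N = 0

Compute the unit normal N̂(u, v) = (cos(u), sin(u), 0), and the second partials r_uu, r_uv, r_vv. Take dot products:
  L(u, v) = r_uu · N̂ = -9,
  M(u, v) = r_uv · N̂ = 0,
  N(u, v) = r_vv · N̂ = 0.
Evaluating at (u, v) = (-pi/3, 2):
  L = -9, M = 0, N = 0.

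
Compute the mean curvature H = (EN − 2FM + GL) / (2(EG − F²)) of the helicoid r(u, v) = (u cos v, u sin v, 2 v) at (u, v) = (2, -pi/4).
H = 0

With E = 1, F = 0, G = u^2 + 4, L = 0, M = -2/sqrt(u^2 + 4), N = 0, assemble
  H = (EN − 2FM + GL) / (2(EG − F²)) = 0.
At (u, v) = (2, -pi/4): H = 0.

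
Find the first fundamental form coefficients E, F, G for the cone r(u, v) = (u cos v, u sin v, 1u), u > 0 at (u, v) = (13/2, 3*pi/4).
E = 2;  F = 0;  G = 169/4

Partials: r_u = (cos(v), sin(v), 1), r_v = (-u*sin(v), u*cos(v), 0). As functions of (u, v):
  E = r_u · r_u = 2,
  F = r_u · r_v = 0,
  G = r_v · r_v = u^2.
Evaluating at (u, v) = (13/2, 3*pi/4): E = 2, F = 0, G = 169/4.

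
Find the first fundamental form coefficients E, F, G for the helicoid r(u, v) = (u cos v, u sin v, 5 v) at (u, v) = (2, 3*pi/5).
E = 1;  F = 0;  G = 29

Partials: r_u = (cos(v), sin(v), 0), r_v = (-u*sin(v), u*cos(v), 5). As functions of (u, v):
  E = r_u · r_u = 1,
  F = r_u · r_v = 0,
  G = r_v · r_v = u^2 + 25.
Evaluating at (u, v) = (2, 3*pi/5): E = 1, F = 0, G = 29.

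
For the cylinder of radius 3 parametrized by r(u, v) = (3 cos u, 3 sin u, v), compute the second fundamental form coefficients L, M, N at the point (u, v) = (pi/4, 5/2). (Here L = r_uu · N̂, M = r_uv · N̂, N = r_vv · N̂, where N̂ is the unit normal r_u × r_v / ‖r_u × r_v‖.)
L = -3;  M = 0;  N = 0

Compute the unit normal N̂(u, v) = (cos(u), sin(u), 0), and the second partials r_uu, r_uv, r_vv. Take dot products:
  L(u, v) = r_uu · N̂ = -3,
  M(u, v) = r_uv · N̂ = 0,
  N(u, v) = r_vv · N̂ = 0.
Evaluating at (u, v) = (pi/4, 5/2):
  L = -3, M = 0, N = 0.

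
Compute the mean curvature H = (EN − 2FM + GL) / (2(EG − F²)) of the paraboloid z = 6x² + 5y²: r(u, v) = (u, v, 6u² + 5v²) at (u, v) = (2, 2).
H = 5291*sqrt(977)/954529

With E = 144*u^2 + 1, F = 120*u*v, G = 100*v^2 + 1, L = 12/sqrt(144*u^2 + 100*v^2 + 1), M = 0, N = 10/sqrt(144*u^2 + 100*v^2 + 1), assemble
  H = (EN − 2FM + GL) / (2(EG − F²)) = (720*u^2 + 600*v^2 + 11)/(144*u^2 + 100*v^2 + 1)^(3/2).
At (u, v) = (2, 2): H = 5291*sqrt(977)/954529.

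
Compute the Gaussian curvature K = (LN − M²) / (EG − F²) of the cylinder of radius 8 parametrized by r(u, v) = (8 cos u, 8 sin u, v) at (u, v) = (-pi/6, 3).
K = 0

Coefficients of the first fundamental form: E = 64, F = 0, G = 1.
Coefficients of the second fundamental form: L = -8, M = 0, N = 0.
Assemble K = (LN − M²)/(EG − F²) = 0. At (u, v) = (-pi/6, 3): K = 0.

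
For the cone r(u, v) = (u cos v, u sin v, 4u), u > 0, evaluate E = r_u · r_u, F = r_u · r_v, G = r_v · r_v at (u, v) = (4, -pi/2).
E = 17;  F = 0;  G = 16

Partials: r_u = (cos(v), sin(v), 4), r_v = (-u*sin(v), u*cos(v), 0). As functions of (u, v):
  E = r_u · r_u = 17,
  F = r_u · r_v = 0,
  G = r_v · r_v = u^2.
Evaluating at (u, v) = (4, -pi/2): E = 17, F = 0, G = 16.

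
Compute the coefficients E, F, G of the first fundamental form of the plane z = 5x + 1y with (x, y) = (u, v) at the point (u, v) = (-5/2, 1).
E = 26;  F = 5;  G = 2

Partials: r_u = (1, 0, 5), r_v = (0, 1, 1). As functions of (u, v):
  E = r_u · r_u = 26,
  F = r_u · r_v = 5,
  G = r_v · r_v = 2.
Evaluating at (u, v) = (-5/2, 1): E = 26, F = 5, G = 2.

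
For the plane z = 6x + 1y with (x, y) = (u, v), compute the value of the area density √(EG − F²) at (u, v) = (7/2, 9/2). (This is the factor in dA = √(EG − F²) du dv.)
√(EG − F²)|_{(7/2, 9/2)} = sqrt(38)

E = 37, F = 6, G = 2, so EG − F² = 38. Taking the positive square root: √(EG − F²) = sqrt(38). At (u, v) = (7/2, 9/2): sqrt(38).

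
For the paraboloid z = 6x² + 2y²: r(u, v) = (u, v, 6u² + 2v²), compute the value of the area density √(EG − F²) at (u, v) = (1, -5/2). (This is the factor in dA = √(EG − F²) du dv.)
√(EG − F²)|_{(1, -5/2)} = 7*sqrt(5)

E = 144*u^2 + 1, F = 48*u*v, G = 16*v^2 + 1, so EG − F² = 144*u^2 + 16*v^2 + 1. Taking the positive square root: √(EG − F²) = sqrt(144*u^2 + 16*v^2 + 1). At (u, v) = (1, -5/2): 7*sqrt(5).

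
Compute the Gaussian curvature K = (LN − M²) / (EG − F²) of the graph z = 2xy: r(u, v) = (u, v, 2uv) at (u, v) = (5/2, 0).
K = -1/169

Coefficients of the first fundamental form: E = 4*v^2 + 1, F = 4*u*v, G = 4*u^2 + 1.
Coefficients of the second fundamental form: L = 0, M = 2/sqrt(4*u^2 + 4*v^2 + 1), N = 0.
Assemble K = (LN − M²)/(EG − F²) = -4/(16*u^4 + 32*u^2*v^2 + 8*u^2 + 16*v^4 + 8*v^2 + 1). At (u, v) = (5/2, 0): K = -1/169.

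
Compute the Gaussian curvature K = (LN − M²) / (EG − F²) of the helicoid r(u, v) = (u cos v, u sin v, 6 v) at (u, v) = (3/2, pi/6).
K = -64/2601

Coefficients of the first fundamental form: E = 1, F = 0, G = u^2 + 36.
Coefficients of the second fundamental form: L = 0, M = -6/sqrt(u^2 + 36), N = 0.
Assemble K = (LN − M²)/(EG − F²) = -36/(u^2 + 36)^2. At (u, v) = (3/2, pi/6): K = -64/2601.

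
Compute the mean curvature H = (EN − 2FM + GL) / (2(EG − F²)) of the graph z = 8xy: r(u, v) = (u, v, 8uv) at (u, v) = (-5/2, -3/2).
H = -384*sqrt(545)/59405

With E = 64*v^2 + 1, F = 64*u*v, G = 64*u^2 + 1, L = 0, M = 8/sqrt(64*u^2 + 64*v^2 + 1), N = 0, assemble
  H = (EN − 2FM + GL) / (2(EG − F²)) = -512*u*v/(64*u^2 + 64*v^2 + 1)^(3/2).
At (u, v) = (-5/2, -3/2): H = -384*sqrt(545)/59405.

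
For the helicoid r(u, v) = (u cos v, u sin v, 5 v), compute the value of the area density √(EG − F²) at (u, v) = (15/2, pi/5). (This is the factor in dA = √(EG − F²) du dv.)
√(EG − F²)|_{(15/2, pi/5)} = 5*sqrt(13)/2

E = 1, F = 0, G = u^2 + 25, so EG − F² = u^2 + 25. Taking the positive square root: √(EG − F²) = sqrt(u^2 + 25). At (u, v) = (15/2, pi/5): 5*sqrt(13)/2.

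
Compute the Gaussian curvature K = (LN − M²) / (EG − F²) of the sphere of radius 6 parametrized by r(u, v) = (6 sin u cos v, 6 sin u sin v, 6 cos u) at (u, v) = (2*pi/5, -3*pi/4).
K = 1/36

Coefficients of the first fundamental form: E = 36, F = 0, G = 36*sin(u)^2.
Coefficients of the second fundamental form: L = -6*sin(u)/Abs(sin(u)), M = 0, N = -6*sin(u)^3/Abs(sin(u)).
Assemble K = (LN − M²)/(EG − F²) = 1/36. At (u, v) = (2*pi/5, -3*pi/4): K = 1/36.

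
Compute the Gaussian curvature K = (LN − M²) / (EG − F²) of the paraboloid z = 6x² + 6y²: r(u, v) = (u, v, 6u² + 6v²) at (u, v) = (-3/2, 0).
K = 144/105625

Coefficients of the first fundamental form: E = 144*u^2 + 1, F = 144*u*v, G = 144*v^2 + 1.
Coefficients of the second fundamental form: L = 12/sqrt(144*u^2 + 144*v^2 + 1), M = 0, N = 12/sqrt(144*u^2 + 144*v^2 + 1).
Assemble K = (LN − M²)/(EG − F²) = 144/(20736*u^4 + 41472*u^2*v^2 + 288*u^2 + 20736*v^4 + 288*v^2 + 1). At (u, v) = (-3/2, 0): K = 144/105625.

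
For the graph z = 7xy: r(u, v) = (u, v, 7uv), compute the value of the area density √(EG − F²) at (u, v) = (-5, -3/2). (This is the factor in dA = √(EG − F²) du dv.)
√(EG − F²)|_{(-5, -3/2)} = sqrt(5345)/2

E = 49*v^2 + 1, F = 49*u*v, G = 49*u^2 + 1, so EG − F² = 49*u^2 + 49*v^2 + 1. Taking the positive square root: √(EG − F²) = sqrt(49*u^2 + 49*v^2 + 1). At (u, v) = (-5, -3/2): sqrt(5345)/2.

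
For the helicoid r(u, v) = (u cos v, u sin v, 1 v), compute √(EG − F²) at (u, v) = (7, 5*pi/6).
√(EG − F²)|_{(7, 5*pi/6)} = 5*sqrt(2)

E = 1, F = 0, G = u^2 + 1; EG − F² = u^2 + 1; √(EG − F²) = sqrt(u^2 + 1). At the given point: 5*sqrt(2).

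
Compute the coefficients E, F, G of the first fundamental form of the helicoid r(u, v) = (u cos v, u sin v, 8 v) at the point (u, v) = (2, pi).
E = 1;  F = 0;  G = 68

Partials: r_u = (cos(v), sin(v), 0), r_v = (-u*sin(v), u*cos(v), 8). As functions of (u, v):
  E = r_u · r_u = 1,
  F = r_u · r_v = 0,
  G = r_v · r_v = u^2 + 64.
Evaluating at (u, v) = (2, pi): E = 1, F = 0, G = 68.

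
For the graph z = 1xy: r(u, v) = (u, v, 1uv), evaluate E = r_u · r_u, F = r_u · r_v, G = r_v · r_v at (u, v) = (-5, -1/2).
E = 5/4;  F = 5/2;  G = 26

Partials: r_u = (1, 0, v), r_v = (0, 1, u). As functions of (u, v):
  E = r_u · r_u = v^2 + 1,
  F = r_u · r_v = u*v,
  G = r_v · r_v = u^2 + 1.
Evaluating at (u, v) = (-5, -1/2): E = 5/4, F = 5/2, G = 26.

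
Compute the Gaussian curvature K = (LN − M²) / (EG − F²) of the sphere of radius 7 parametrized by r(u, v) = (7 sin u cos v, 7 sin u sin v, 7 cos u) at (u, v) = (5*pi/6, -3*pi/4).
K = 1/49

Coefficients of the first fundamental form: E = 49, F = 0, G = 49*sin(u)^2.
Coefficients of the second fundamental form: L = -7*sin(u)/Abs(sin(u)), M = 0, N = -7*sin(u)^3/Abs(sin(u)).
Assemble K = (LN − M²)/(EG − F²) = 1/49. At (u, v) = (5*pi/6, -3*pi/4): K = 1/49.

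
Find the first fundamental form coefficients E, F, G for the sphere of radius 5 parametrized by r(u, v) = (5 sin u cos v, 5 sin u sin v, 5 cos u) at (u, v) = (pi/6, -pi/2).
E = 25;  F = 0;  G = 25/4

Partials: r_u = (5*cos(u)*cos(v), 5*sin(v)*cos(u), -5*sin(u)), r_v = (-5*sin(u)*sin(v), 5*sin(u)*cos(v), 0). As functions of (u, v):
  E = r_u · r_u = 25,
  F = r_u · r_v = 0,
  G = r_v · r_v = 25*sin(u)^2.
Evaluating at (u, v) = (pi/6, -pi/2): E = 25, F = 0, G = 25/4.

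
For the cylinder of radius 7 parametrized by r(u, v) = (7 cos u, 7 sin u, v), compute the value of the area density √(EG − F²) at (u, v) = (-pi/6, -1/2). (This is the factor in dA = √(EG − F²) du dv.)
√(EG − F²)|_{(-pi/6, -1/2)} = 7

E = 49, F = 0, G = 1, so EG − F² = 49. Taking the positive square root: √(EG − F²) = 7. At (u, v) = (-pi/6, -1/2): 7.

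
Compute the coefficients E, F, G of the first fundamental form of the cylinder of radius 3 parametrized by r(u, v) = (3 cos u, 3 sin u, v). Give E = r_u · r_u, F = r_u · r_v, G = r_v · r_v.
E = 9;  F = 0;  G = 1

Compute partials: r_u = (-3*sin(u), 3*cos(u), 0), r_v = (0, 0, 1). Then
  E = r_u · r_u = 9,
  F = r_u · r_v = 0,
  G = r_v · r_v = 1.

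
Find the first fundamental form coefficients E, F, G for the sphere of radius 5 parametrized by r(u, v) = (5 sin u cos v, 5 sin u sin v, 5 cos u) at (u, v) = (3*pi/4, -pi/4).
E = 25;  F = 0;  G = 25/2

Partials: r_u = (5*cos(u)*cos(v), 5*sin(v)*cos(u), -5*sin(u)), r_v = (-5*sin(u)*sin(v), 5*sin(u)*cos(v), 0). As functions of (u, v):
  E = r_u · r_u = 25,
  F = r_u · r_v = 0,
  G = r_v · r_v = 25*sin(u)^2.
Evaluating at (u, v) = (3*pi/4, -pi/4): E = 25, F = 0, G = 25/2.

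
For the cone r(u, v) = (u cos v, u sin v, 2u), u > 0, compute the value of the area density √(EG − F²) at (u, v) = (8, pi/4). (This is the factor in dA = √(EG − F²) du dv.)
√(EG − F²)|_{(8, pi/4)} = 8*sqrt(5)

E = 5, F = 0, G = u^2, so EG − F² = 5*u^2. Taking the positive square root: √(EG − F²) = sqrt(5)*Abs(u). At (u, v) = (8, pi/4): 8*sqrt(5).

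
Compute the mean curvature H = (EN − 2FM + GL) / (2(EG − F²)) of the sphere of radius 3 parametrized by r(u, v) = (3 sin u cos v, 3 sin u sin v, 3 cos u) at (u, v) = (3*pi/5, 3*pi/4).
H = -1/3

With E = 9, F = 0, G = 9*sin(u)^2, L = -3*sin(u)/Abs(sin(u)), M = 0, N = -3*sin(u)^3/Abs(sin(u)), assemble
  H = (EN − 2FM + GL) / (2(EG − F²)) = -sin(u)/(3*Abs(sin(u))).
At (u, v) = (3*pi/5, 3*pi/4): H = -1/3.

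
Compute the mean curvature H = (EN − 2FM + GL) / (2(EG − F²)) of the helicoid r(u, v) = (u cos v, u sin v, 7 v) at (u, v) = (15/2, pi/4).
H = 0

With E = 1, F = 0, G = u^2 + 49, L = 0, M = -7/sqrt(u^2 + 49), N = 0, assemble
  H = (EN − 2FM + GL) / (2(EG − F²)) = 0.
At (u, v) = (15/2, pi/4): H = 0.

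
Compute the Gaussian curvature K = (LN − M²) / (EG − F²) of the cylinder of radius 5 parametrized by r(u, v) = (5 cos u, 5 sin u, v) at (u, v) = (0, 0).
K = 0

Coefficients of the first fundamental form: E = 25, F = 0, G = 1.
Coefficients of the second fundamental form: L = -5, M = 0, N = 0.
Assemble K = (LN − M²)/(EG − F²) = 0. At (u, v) = (0, 0): K = 0.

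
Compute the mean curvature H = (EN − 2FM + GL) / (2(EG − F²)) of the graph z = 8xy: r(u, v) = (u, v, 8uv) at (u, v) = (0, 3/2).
H = 0

With E = 64*v^2 + 1, F = 64*u*v, G = 64*u^2 + 1, L = 0, M = 8/sqrt(64*u^2 + 64*v^2 + 1), N = 0, assemble
  H = (EN − 2FM + GL) / (2(EG − F²)) = -512*u*v/(64*u^2 + 64*v^2 + 1)^(3/2).
At (u, v) = (0, 3/2): H = 0.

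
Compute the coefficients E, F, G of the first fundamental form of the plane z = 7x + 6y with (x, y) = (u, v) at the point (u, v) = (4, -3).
E = 50;  F = 42;  G = 37

Partials: r_u = (1, 0, 7), r_v = (0, 1, 6). As functions of (u, v):
  E = r_u · r_u = 50,
  F = r_u · r_v = 42,
  G = r_v · r_v = 37.
Evaluating at (u, v) = (4, -3): E = 50, F = 42, G = 37.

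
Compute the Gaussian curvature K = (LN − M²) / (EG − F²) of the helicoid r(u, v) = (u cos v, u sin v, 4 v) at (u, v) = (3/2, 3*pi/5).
K = -256/5329

Coefficients of the first fundamental form: E = 1, F = 0, G = u^2 + 16.
Coefficients of the second fundamental form: L = 0, M = -4/sqrt(u^2 + 16), N = 0.
Assemble K = (LN − M²)/(EG − F²) = -16/(u^2 + 16)^2. At (u, v) = (3/2, 3*pi/5): K = -256/5329.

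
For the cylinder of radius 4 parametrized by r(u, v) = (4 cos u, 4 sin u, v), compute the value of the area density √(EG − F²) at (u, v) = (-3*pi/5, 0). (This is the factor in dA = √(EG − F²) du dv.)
√(EG − F²)|_{(-3*pi/5, 0)} = 4

E = 16, F = 0, G = 1, so EG − F² = 16. Taking the positive square root: √(EG − F²) = 4. At (u, v) = (-3*pi/5, 0): 4.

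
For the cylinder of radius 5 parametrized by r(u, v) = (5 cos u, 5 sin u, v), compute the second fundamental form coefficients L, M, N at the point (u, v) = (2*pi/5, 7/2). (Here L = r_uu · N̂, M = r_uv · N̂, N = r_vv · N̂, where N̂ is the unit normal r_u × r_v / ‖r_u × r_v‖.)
L = -5;  M = 0;  N = 0

Compute the unit normal N̂(u, v) = (cos(u), sin(u), 0), and the second partials r_uu, r_uv, r_vv. Take dot products:
  L(u, v) = r_uu · N̂ = -5,
  M(u, v) = r_uv · N̂ = 0,
  N(u, v) = r_vv · N̂ = 0.
Evaluating at (u, v) = (2*pi/5, 7/2):
  L = -5, M = 0, N = 0.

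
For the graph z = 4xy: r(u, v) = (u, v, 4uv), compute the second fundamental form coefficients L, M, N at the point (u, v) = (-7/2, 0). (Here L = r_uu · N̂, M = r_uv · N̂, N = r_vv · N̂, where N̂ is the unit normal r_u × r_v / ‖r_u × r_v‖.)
L = 0;  M = 4*sqrt(197)/197;  N = 0

Compute the unit normal N̂(u, v) = (-4*v/sqrt(16*u^2 + 16*v^2 + 1), -4*u/sqrt(16*u^2 + 16*v^2 + 1), 1/sqrt(16*u^2 + 16*v^2 + 1)), and the second partials r_uu, r_uv, r_vv. Take dot products:
  L(u, v) = r_uu · N̂ = 0,
  M(u, v) = r_uv · N̂ = 4/sqrt(16*u^2 + 16*v^2 + 1),
  N(u, v) = r_vv · N̂ = 0.
Evaluating at (u, v) = (-7/2, 0):
  L = 0, M = 4*sqrt(197)/197, N = 0.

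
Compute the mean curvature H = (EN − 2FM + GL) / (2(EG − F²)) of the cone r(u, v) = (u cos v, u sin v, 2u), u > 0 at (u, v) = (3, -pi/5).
H = sqrt(5)/15

With E = 5, F = 0, G = u^2, L = 0, M = 0, N = 2*sqrt(5)*u^2/(5*Abs(u)), assemble
  H = (EN − 2FM + GL) / (2(EG − F²)) = sqrt(5)/(5*Abs(u)).
At (u, v) = (3, -pi/5): H = sqrt(5)/15.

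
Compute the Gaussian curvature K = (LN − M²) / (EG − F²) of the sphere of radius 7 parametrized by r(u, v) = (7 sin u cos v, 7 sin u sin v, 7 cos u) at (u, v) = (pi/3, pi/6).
K = 1/49

Coefficients of the first fundamental form: E = 49, F = 0, G = 49*sin(u)^2.
Coefficients of the second fundamental form: L = -7*sin(u)/Abs(sin(u)), M = 0, N = -7*sin(u)^3/Abs(sin(u)).
Assemble K = (LN − M²)/(EG − F²) = 1/49. At (u, v) = (pi/3, pi/6): K = 1/49.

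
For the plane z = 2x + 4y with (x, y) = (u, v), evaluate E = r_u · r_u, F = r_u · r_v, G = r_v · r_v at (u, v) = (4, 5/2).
E = 5;  F = 8;  G = 17

Partials: r_u = (1, 0, 2), r_v = (0, 1, 4). As functions of (u, v):
  E = r_u · r_u = 5,
  F = r_u · r_v = 8,
  G = r_v · r_v = 17.
Evaluating at (u, v) = (4, 5/2): E = 5, F = 8, G = 17.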